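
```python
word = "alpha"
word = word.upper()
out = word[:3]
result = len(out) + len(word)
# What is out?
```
Trace:
  word='alpha'
  word='ALPHA'
  word='ALPHA', out='ALP'
  word='ALPHA', out='ALP', result=8

Final answer: 'ALP'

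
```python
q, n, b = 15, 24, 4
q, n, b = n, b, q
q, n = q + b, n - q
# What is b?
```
Trace:
  q=15, n=24, b=4
  q=24, n=4, b=15
  q=39, n=-20, b=15

Final answer: 15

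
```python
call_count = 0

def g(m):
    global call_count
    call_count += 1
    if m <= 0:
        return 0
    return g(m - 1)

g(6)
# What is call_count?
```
Call trace:
g(m=6)
  g(m=5)
    g(m=4)
      g(m=3)
        g(m=2)
          g(m=1)
            g(m=0)
            -> return 0
          -> return 0
        -> return 0
      -> return 0
    -> return 0
  -> return 0
-> return 0

call_count is incremented once per call. g is entered once for each m = 6, 5, 4, 3, 2, 1, 0 (the m <= 0 call returns without recursing), i.e. 6 + 1 calls.
call_count = 7

Final answer: 7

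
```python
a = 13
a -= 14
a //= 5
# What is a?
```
Trace:
  a=13
  a=-1
  a=-1

Final answer: -1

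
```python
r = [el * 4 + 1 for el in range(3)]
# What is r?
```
Trace:
  el=0
  el=1
  el=2
  r=[1, 5, 9]

Final answer: [1, 5, 9]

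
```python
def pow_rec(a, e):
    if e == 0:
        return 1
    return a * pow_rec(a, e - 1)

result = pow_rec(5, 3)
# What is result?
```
Call trace:
pow_rec(a=5, e=3)
  pow_rec(a=5, e=2)
    pow_rec(a=5, e=1)
      pow_rec(a=5, e=0)
      -> return 1
    -> return 5
  -> return 25
-> return 125

Final answer: 125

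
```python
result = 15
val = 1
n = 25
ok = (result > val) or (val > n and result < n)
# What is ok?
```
Trace:
  result=15
  result=15, val=1
  result=15, val=1, n=25
  result=15, val=1, n=25, ok=True

Final answer: True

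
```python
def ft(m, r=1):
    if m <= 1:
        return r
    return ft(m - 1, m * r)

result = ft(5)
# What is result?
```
Call trace:
ft(m=5, r=1)
  ft(m=4, r=5)
    ft(m=3, r=20)
      ft(m=2, r=60)
        ft(m=1, r=120)
        -> return 120
      -> return 120
    -> return 120
  -> return 120
-> return 120

Final answer: 120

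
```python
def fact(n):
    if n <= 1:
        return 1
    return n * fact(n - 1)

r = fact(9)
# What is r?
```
Call trace:
fact(n=9)
  fact(n=8)
    fact(n=7)
      fact(n=6)
        fact(n=5)
          fact(n=4)
            fact(n=3)
              fact(n=2)
                fact(n=1)
                -> return 1
              -> return 2
            -> return 6
          -> return 24
        -> return 120
      -> return 720
    -> return 5040
  -> return 40320
-> return 362880

Final answer: 362880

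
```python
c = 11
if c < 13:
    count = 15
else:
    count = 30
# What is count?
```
Trace:
  c=11
  c=11, count=15

Final answer: 15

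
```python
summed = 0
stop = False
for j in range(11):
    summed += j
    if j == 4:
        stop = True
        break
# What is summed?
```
Trace:
  summed=0
  summed=0, stop=False
  summed=0, stop=False, j=0
  summed=1, stop=False, j=1
  summed=3, stop=False, j=2
  summed=6, stop=False, j=3
  summed=10, stop=True, j=4

Final answer: 10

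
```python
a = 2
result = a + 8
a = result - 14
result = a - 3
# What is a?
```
Trace:
  a=2
  a=2, result=10
  a=-4, result=10
  a=-4, result=-7

Final answer: -4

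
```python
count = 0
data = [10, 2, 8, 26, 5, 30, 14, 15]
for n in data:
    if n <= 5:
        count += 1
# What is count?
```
Trace:
  count=0
  count=0, n=10
  count=1, n=2
  count=1, n=8
  count=1, n=26
  count=2, n=5
  count=2, n=30
  count=2, n=14
  count=2, n=15

Final answer: 2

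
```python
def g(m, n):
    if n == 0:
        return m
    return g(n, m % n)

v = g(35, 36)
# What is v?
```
Call trace:
g(m=35, n=36)
  g(m=36, n=35)
    g(m=35, n=1)
      g(m=1, n=0)
      -> return 1
    -> return 1
  -> return 1
-> return 1

Final answer: 1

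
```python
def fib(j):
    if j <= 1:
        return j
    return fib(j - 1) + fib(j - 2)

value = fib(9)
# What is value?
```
Call trace (a repeated sub-call is expanded the first time; later identical calls just restate its return value):
fib(j=9)
  fib(j=8)
    fib(j=7)
      fib(j=6)
        fib(j=5)
          fib(j=4)
            fib(j=3)
              fib(j=2)
                fib(j=1)
                -> return 1
                fib(j=0)
                -> return 0
              -> return 1
              fib(j=1)
              -> return 1
            -> return 2
            fib(j=2) -> return 1  (same call as traced above)
          -> return 3
          fib(j=3) -> return 2  (same call as traced above)
        -> return 5
        fib(j=4) -> return 3  (same call as traced above)
      -> return 8
      fib(j=5) -> return 5  (same call as traced above)
    -> return 13
    fib(j=6) -> return 8  (same call as traced above)
  -> return 21
  fib(j=7) -> return 13  (same call as traced above)
-> return 34

Final answer: 34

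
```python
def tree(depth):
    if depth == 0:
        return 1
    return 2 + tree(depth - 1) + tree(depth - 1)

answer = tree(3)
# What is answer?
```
Call trace (a repeated sub-call is expanded the first time; later identical calls just restate its return value):
tree(depth=3)
  tree(depth=2)
    tree(depth=1)
      tree(depth=0)
      -> return 1
      tree(depth=0)
      -> return 1
    -> return 4
    tree(depth=1) -> return 4  (same call as traced above)
  -> return 10
  tree(depth=2) -> return 10  (same call as traced above)
-> return 22

Final answer: 22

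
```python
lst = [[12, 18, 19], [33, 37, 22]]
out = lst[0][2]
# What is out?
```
Trace:
  lst=[[12, 18, 19], [33, 37, 22]]
  lst=[[12, 18, 19], [33, 37, 22]], out=19

Final answer: 19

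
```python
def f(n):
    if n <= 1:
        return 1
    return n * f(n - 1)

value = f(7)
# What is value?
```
Call trace:
f(n=7)
  f(n=6)
    f(n=5)
      f(n=4)
        f(n=3)
          f(n=2)
            f(n=1)
            -> return 1
          -> return 2
        -> return 6
      -> return 24
    -> return 120
  -> return 720
-> return 5040

Final answer: 5040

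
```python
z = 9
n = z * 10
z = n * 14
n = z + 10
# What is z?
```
Trace:
  z=9
  z=9, n=90
  z=1260, n=90
  z=1260, n=1270

Final answer: 1260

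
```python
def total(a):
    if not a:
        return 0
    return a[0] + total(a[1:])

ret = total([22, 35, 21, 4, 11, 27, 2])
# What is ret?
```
Call trace:
total(a=[22, 35, 21, 4, 11, 27, 2])
  total(a=[35, 21, 4, 11, 27, 2])
    total(a=[21, 4, 11, 27, 2])
      total(a=[4, 11, 27, 2])
        total(a=[11, 27, 2])
          total(a=[27, 2])
            total(a=[2])
              total(a=[])
              -> return 0
            -> return 2
          -> return 29
        -> return 40
      -> return 44
    -> return 65
  -> return 100
-> return 122

Final answer: 122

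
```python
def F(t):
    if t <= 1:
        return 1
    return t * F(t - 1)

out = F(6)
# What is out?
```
Call trace:
F(t=6)
  F(t=5)
    F(t=4)
      F(t=3)
        F(t=2)
          F(t=1)
          -> return 1
        -> return 2
      -> return 6
    -> return 24
  -> return 120
-> return 720

Final answer: 720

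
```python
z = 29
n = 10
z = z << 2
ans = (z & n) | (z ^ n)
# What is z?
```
Trace:
  z=29
  z=29, n=10
  z=116, n=10
  z=116, n=10, ans=126

Final answer: 116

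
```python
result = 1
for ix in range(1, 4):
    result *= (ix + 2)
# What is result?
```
Trace:
  result=1
  result=3, ix=1
  result=12, ix=2
  result=60, ix=3

Final answer: 60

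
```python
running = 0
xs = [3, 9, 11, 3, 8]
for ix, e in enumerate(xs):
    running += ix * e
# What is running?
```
Trace:
  running=0
  running=0, ix=0, e=3
  running=9, ix=1, e=9
  running=31, ix=2, e=11
  running=40, ix=3, e=3
  running=72, ix=4, e=8

Final answer: 72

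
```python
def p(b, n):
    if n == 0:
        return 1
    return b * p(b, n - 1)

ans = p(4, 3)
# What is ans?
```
Call trace:
p(b=4, n=3)
  p(b=4, n=2)
    p(b=4, n=1)
      p(b=4, n=0)
      -> return 1
    -> return 4
  -> return 16
-> return 64

Final answer: 64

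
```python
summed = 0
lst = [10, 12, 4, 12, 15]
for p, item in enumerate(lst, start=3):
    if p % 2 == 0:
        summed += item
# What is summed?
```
Trace:
  summed=0
  summed=0, p=3, item=10
  summed=12, p=4, item=12
  summed=12, p=5, item=4
  summed=24, p=6, item=12
  summed=24, p=7, item=15

Final answer: 24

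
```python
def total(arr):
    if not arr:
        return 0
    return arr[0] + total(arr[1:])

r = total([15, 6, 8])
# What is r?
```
Call trace:
total(arr=[15, 6, 8])
  total(arr=[6, 8])
    total(arr=[8])
      total(arr=[])
      -> return 0
    -> return 8
  -> return 14
-> return 29

Final answer: 29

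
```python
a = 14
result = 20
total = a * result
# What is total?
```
Trace:
  a=14
  a=14, result=20
  a=14, result=20, total=280

Final answer: 280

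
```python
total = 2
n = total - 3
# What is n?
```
Trace:
  total=2
  total=2, n=-1

Final answer: -1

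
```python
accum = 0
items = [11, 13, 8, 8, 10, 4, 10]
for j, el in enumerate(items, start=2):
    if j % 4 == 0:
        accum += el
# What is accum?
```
Trace:
  accum=0
  accum=0, j=2, el=11
  accum=0, j=3, el=13
  accum=8, j=4, el=8
  accum=8, j=5, el=8
  accum=8, j=6, el=10
  accum=8, j=7, el=4
  accum=18, j=8, el=10

Final answer: 18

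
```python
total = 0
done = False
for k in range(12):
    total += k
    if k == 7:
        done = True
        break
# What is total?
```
Trace:
  total=0
  total=0, done=False
  total=0, done=False, k=0
  total=1, done=False, k=1
  total=3, done=False, k=2
  total=6, done=False, k=3
  total=10, done=False, k=4
  total=15, done=False, k=5
  total=21, done=False, k=6
  total=28, done=True, k=7

Final answer: 28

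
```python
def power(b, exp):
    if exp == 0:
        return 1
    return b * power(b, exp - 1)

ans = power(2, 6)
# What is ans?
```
Call trace:
power(b=2, exp=6)
  power(b=2, exp=5)
    power(b=2, exp=4)
      power(b=2, exp=3)
        power(b=2, exp=2)
          power(b=2, exp=1)
            power(b=2, exp=0)
            -> return 1
          -> return 2
        -> return 4
      -> return 8
    -> return 16
  -> return 32
-> return 64

Final answer: 64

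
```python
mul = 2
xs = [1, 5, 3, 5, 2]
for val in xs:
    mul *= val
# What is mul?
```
Trace:
  mul=2
  mul=2, val=1
  mul=10, val=5
  mul=30, val=3
  mul=150, val=5
  mul=300, val=2

Final answer: 300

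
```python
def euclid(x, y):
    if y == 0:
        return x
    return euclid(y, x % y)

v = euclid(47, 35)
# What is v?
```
Call trace:
euclid(x=47, y=35)
  euclid(x=35, y=12)
    euclid(x=12, y=11)
      euclid(x=11, y=1)
        euclid(x=1, y=0)
        -> return 1
      -> return 1
    -> return 1
  -> return 1
-> return 1

Final answer: 1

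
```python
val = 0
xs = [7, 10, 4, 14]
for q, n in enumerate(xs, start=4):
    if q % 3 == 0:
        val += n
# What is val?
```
Trace:
  val=0
  val=0, q=4, n=7
  val=0, q=5, n=10
  val=4, q=6, n=4
  val=4, q=7, n=14

Final answer: 4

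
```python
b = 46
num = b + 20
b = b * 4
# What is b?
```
Trace:
  b=46
  b=46, num=66
  b=184, num=66

Final answer: 184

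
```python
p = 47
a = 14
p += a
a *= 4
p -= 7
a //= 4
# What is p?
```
Trace:
  p=47
  p=47, a=14
  p=61, a=14
  p=61, a=56
  p=54, a=56
  p=54, a=14

Final answer: 54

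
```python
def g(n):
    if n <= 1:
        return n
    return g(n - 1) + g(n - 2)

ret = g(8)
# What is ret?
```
Call trace (a repeated sub-call is expanded the first time; later identical calls just restate its return value):
g(n=8)
  g(n=7)
    g(n=6)
      g(n=5)
        g(n=4)
          g(n=3)
            g(n=2)
              g(n=1)
              -> return 1
              g(n=0)
              -> return 0
            -> return 1
            g(n=1)
            -> return 1
          -> return 2
          g(n=2) -> return 1  (same call as traced above)
        -> return 3
        g(n=3) -> return 2  (same call as traced above)
      -> return 5
      g(n=4) -> return 3  (same call as traced above)
    -> return 8
    g(n=5) -> return 5  (same call as traced above)
  -> return 13
  g(n=6) -> return 8  (same call as traced above)
-> return 21

Final answer: 21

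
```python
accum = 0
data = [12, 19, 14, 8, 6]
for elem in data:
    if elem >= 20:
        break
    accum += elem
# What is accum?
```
Trace:
  accum=0
  accum=12, elem=12
  accum=31, elem=19
  accum=45, elem=14
  accum=53, elem=8
  accum=59, elem=6

Final answer: 59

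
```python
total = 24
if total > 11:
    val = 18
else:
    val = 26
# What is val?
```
Trace:
  total=24
  total=24, val=18

Final answer: 18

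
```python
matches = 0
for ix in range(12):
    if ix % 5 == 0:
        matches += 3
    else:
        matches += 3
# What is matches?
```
Trace:
  matches=0
  matches=3, ix=0
  matches=6, ix=1
  matches=9, ix=2
  matches=12, ix=3
  matches=15, ix=4
  matches=18, ix=5
  matches=21, ix=6
  matches=24, ix=7
  matches=27, ix=8
  matches=30, ix=9
  matches=33, ix=10
  matches=36, ix=11

Final answer: 36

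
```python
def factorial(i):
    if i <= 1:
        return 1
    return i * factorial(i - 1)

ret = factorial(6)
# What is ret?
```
Call trace:
factorial(i=6)
  factorial(i=5)
    factorial(i=4)
      factorial(i=3)
        factorial(i=2)
          factorial(i=1)
          -> return 1
        -> return 2
      -> return 6
    -> return 24
  -> return 120
-> return 720

Final answer: 720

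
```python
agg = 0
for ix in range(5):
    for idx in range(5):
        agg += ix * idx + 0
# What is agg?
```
Trace:
  agg=0
  agg=0, ix=0, idx=0
  agg=0, ix=0, idx=1
  agg=0, ix=0, idx=2
  agg=0, ix=0, idx=3
  agg=0, ix=0, idx=4
  agg=0, ix=1, idx=0
  agg=1, ix=1, idx=1
  agg=3, ix=1, idx=2
  agg=6, ix=1, idx=3
  agg=10, ix=1, idx=4
  agg=10, ix=2, idx=0
  agg=12, ix=2, idx=1
  agg=16, ix=2, idx=2
  agg=22, ix=2, idx=3
  agg=30, ix=2, idx=4
  agg=30, ix=3, idx=0
  agg=33, ix=3, idx=1
  agg=39, ix=3, idx=2
  agg=48, ix=3, idx=3
  agg=60, ix=3, idx=4
  agg=60, ix=4, idx=0
  agg=64, ix=4, idx=1
  agg=72, ix=4, idx=2
  agg=84, ix=4, idx=3
  agg=100, ix=4, idx=4

Final answer: 100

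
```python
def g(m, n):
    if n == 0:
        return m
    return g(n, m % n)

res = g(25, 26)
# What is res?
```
Call trace:
g(m=25, n=26)
  g(m=26, n=25)
    g(m=25, n=1)
      g(m=1, n=0)
      -> return 1
    -> return 1
  -> return 1
-> return 1

Final answer: 1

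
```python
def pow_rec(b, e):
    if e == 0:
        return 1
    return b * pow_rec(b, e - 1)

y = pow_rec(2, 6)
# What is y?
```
Call trace:
pow_rec(b=2, e=6)
  pow_rec(b=2, e=5)
    pow_rec(b=2, e=4)
      pow_rec(b=2, e=3)
        pow_rec(b=2, e=2)
          pow_rec(b=2, e=1)
            pow_rec(b=2, e=0)
            -> return 1
          -> return 2
        -> return 4
      -> return 8
    -> return 16
  -> return 32
-> return 64

Final answer: 64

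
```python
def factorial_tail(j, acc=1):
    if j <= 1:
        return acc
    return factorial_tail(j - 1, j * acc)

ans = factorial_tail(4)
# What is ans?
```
Call trace:
factorial_tail(j=4, acc=1)
  factorial_tail(j=3, acc=4)
    factorial_tail(j=2, acc=12)
      factorial_tail(j=1, acc=24)
      -> return 24
    -> return 24
  -> return 24
-> return 24

Final answer: 24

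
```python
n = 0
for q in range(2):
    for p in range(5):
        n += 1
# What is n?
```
Trace:
  n=0
  n=1, q=0, p=0
  n=2, q=0, p=1
  n=3, q=0, p=2
  n=4, q=0, p=3
  n=5, q=0, p=4
  n=6, q=1, p=0
  n=7, q=1, p=1
  n=8, q=1, p=2
  n=9, q=1, p=3
  n=10, q=1, p=4

Final answer: 10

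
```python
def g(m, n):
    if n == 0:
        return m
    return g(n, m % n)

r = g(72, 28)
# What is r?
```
Call trace:
g(m=72, n=28)
  g(m=28, n=16)
    g(m=16, n=12)
      g(m=12, n=4)
        g(m=4, n=0)
        -> return 4
      -> return 4
    -> return 4
  -> return 4
-> return 4

Final answer: 4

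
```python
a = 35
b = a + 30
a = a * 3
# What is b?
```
Trace:
  a=35
  a=35, b=65
  a=105, b=65

Final answer: 65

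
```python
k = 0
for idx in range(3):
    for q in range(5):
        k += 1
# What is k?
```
Trace:
  k=0
  k=1, idx=0, q=0
  k=2, idx=0, q=1
  k=3, idx=0, q=2
  k=4, idx=0, q=3
  k=5, idx=0, q=4
  k=6, idx=1, q=0
  k=7, idx=1, q=1
  k=8, idx=1, q=2
  k=9, idx=1, q=3
  k=10, idx=1, q=4
  k=11, idx=2, q=0
  k=12, idx=2, q=1
  k=13, idx=2, q=2
  k=14, idx=2, q=3
  k=15, idx=2, q=4

Final answer: 15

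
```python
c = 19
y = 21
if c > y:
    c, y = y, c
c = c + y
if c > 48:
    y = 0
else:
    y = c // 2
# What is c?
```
Trace:
  c=19
  c=19, y=21
  c=19, y=21
  c=40, y=21
  c=40, y=20

Final answer: 40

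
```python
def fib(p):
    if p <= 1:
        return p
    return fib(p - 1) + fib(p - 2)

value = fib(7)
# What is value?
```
Call trace (a repeated sub-call is expanded the first time; later identical calls just restate its return value):
fib(p=7)
  fib(p=6)
    fib(p=5)
      fib(p=4)
        fib(p=3)
          fib(p=2)
            fib(p=1)
            -> return 1
            fib(p=0)
            -> return 0
          -> return 1
          fib(p=1)
          -> return 1
        -> return 2
        fib(p=2) -> return 1  (same call as traced above)
      -> return 3
      fib(p=3) -> return 2  (same call as traced above)
    -> return 5
    fib(p=4) -> return 3  (same call as traced above)
  -> return 8
  fib(p=5) -> return 5  (same call as traced above)
-> return 13

Final answer: 13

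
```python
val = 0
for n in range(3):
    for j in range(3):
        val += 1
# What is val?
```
Trace:
  val=0
  val=1, n=0, j=0
  val=2, n=0, j=1
  val=3, n=0, j=2
  val=4, n=1, j=0
  val=5, n=1, j=1
  val=6, n=1, j=2
  val=7, n=2, j=0
  val=8, n=2, j=1
  val=9, n=2, j=2

Final answer: 9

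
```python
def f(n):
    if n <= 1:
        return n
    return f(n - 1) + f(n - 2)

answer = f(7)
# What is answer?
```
Call trace (a repeated sub-call is expanded the first time; later identical calls just restate its return value):
f(n=7)
  f(n=6)
    f(n=5)
      f(n=4)
        f(n=3)
          f(n=2)
            f(n=1)
            -> return 1
            f(n=0)
            -> return 0
          -> return 1
          f(n=1)
          -> return 1
        -> return 2
        f(n=2) -> return 1  (same call as traced above)
      -> return 3
      f(n=3) -> return 2  (same call as traced above)
    -> return 5
    f(n=4) -> return 3  (same call as traced above)
  -> return 8
  f(n=5) -> return 5  (same call as traced above)
-> return 13

Final answer: 13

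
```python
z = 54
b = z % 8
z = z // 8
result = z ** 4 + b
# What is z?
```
Trace:
  z=54
  z=54, b=6
  z=6, b=6
  z=6, b=6, result=1302

Final answer: 6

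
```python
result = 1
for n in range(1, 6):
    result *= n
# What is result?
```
Trace:
  result=1
  result=1, n=1
  result=2, n=2
  result=6, n=3
  result=24, n=4
  result=120, n=5

Final answer: 120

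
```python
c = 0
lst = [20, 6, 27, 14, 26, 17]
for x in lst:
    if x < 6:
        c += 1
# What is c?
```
Trace:
  c=0
  c=0, x=20
  c=0, x=6
  c=0, x=27
  c=0, x=14
  c=0, x=26
  c=0, x=17

Final answer: 0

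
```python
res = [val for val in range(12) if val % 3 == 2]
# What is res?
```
Trace:
  val=0
  val=1
  val=2
  val=3
  val=4
  val=5
  val=6
  val=7
  val=8
  val=9
  val=10
  val=11
  res=[2, 5, 8, 11]

Final answer: [2, 5, 8, 11]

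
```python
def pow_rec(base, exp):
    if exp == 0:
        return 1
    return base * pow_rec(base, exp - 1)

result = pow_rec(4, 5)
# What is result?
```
Call trace:
pow_rec(base=4, exp=5)
  pow_rec(base=4, exp=4)
    pow_rec(base=4, exp=3)
      pow_rec(base=4, exp=2)
        pow_rec(base=4, exp=1)
          pow_rec(base=4, exp=0)
          -> return 1
        -> return 4
      -> return 16
    -> return 64
  -> return 256
-> return 1024

Final answer: 1024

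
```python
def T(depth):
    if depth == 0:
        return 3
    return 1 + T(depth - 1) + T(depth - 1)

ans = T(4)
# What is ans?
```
Call trace (a repeated sub-call is expanded the first time; later identical calls just restate its return value):
T(depth=4)
  T(depth=3)
    T(depth=2)
      T(depth=1)
        T(depth=0)
        -> return 3
        T(depth=0)
        -> return 3
      -> return 7
      T(depth=1) -> return 7  (same call as traced above)
    -> return 15
    T(depth=2) -> return 15  (same call as traced above)
  -> return 31
  T(depth=3) -> return 31  (same call as traced above)
-> return 63

Final answer: 63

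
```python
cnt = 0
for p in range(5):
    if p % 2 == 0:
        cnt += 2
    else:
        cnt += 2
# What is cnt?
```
Trace:
  cnt=0
  cnt=2, p=0
  cnt=4, p=1
  cnt=6, p=2
  cnt=8, p=3
  cnt=10, p=4

Final answer: 10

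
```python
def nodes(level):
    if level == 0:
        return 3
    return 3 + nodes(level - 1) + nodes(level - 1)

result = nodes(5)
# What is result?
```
Call trace (a repeated sub-call is expanded the first time; later identical calls just restate its return value):
nodes(level=5)
  nodes(level=4)
    nodes(level=3)
      nodes(level=2)
        nodes(level=1)
          nodes(level=0)
          -> return 3
          nodes(level=0)
          -> return 3
        -> return 9
        nodes(level=1) -> return 9  (same call as traced above)
      -> return 21
      nodes(level=2) -> return 21  (same call as traced above)
    -> return 45
    nodes(level=3) -> return 45  (same call as traced above)
  -> return 93
  nodes(level=4) -> return 93  (same call as traced above)
-> return 189

Final answer: 189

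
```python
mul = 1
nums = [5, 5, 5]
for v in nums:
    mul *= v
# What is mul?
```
Trace:
  mul=1
  mul=5, v=5
  mul=25, v=5
  mul=125, v=5

Final answer: 125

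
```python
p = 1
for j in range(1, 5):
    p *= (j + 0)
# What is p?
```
Trace:
  p=1
  p=1, j=1
  p=2, j=2
  p=6, j=3
  p=24, j=4

Final answer: 24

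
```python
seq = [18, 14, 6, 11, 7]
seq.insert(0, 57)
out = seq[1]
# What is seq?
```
Trace:
  seq=[18, 14, 6, 11, 7]
  seq=[57, 18, 14, 6, 11, 7]
  seq=[57, 18, 14, 6, 11, 7], out=18

Final answer: [57, 18, 14, 6, 11, 7]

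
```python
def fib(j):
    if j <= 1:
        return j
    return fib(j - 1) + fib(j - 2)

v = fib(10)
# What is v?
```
Call trace (a repeated sub-call is expanded the first time; later identical calls just restate its return value):
fib(j=10)
  fib(j=9)
    fib(j=8)
      fib(j=7)
        fib(j=6)
          fib(j=5)
            fib(j=4)
              fib(j=3)
                fib(j=2)
                  fib(j=1)
                  -> return 1
                  fib(j=0)
                  -> return 0
                -> return 1
                fib(j=1)
                -> return 1
              -> return 2
              fib(j=2) -> return 1  (same call as traced above)
            -> return 3
            fib(j=3) -> return 2  (same call as traced above)
          -> return 5
          fib(j=4) -> return 3  (same call as traced above)
        -> return 8
        fib(j=5) -> return 5  (same call as traced above)
      -> return 13
      fib(j=6) -> return 8  (same call as traced above)
    -> return 21
    fib(j=7) -> return 13  (same call as traced above)
  -> return 34
  fib(j=8) -> return 21  (same call as traced above)
-> return 55

Final answer: 55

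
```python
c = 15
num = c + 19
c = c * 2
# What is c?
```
Trace:
  c=15
  c=15, num=34
  c=30, num=34

Final answer: 30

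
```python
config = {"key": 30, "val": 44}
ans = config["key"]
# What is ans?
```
Trace:
  config={'key': 30, 'val': 44}
  config={'key': 30, 'val': 44}, ans=30

Final answer: 30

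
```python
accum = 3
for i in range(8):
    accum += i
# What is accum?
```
Trace:
  accum=3
  accum=3, i=0
  accum=4, i=1
  accum=6, i=2
  accum=9, i=3
  accum=13, i=4
  accum=18, i=5
  accum=24, i=6
  accum=31, i=7

Final answer: 31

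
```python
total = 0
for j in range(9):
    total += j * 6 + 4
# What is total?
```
Trace:
  total=0
  total=4, j=0
  total=14, j=1
  total=30, j=2
  total=52, j=3
  total=80, j=4
  total=114, j=5
  total=154, j=6
  total=200, j=7
  total=252, j=8

Final answer: 252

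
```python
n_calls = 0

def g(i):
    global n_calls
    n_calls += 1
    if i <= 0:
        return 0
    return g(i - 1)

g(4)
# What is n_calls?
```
Call trace:
g(i=4)
  g(i=3)
    g(i=2)
      g(i=1)
        g(i=0)
        -> return 0
      -> return 0
    -> return 0
  -> return 0
-> return 0

n_calls is incremented once per call. g is entered once for each i = 4, 3, 2, 1, 0 (the i <= 0 call returns without recursing), i.e. 4 + 1 calls.
n_calls = 5

Final answer: 5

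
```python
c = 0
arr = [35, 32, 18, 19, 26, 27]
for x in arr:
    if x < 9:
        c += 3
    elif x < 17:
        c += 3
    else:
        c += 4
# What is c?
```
Trace:
  c=0
  c=4, x=35
  c=8, x=32
  c=12, x=18
  c=16, x=19
  c=20, x=26
  c=24, x=27

Final answer: 24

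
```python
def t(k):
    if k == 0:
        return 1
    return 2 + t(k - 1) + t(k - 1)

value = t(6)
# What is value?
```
Call trace (a repeated sub-call is expanded the first time; later identical calls just restate its return value):
t(k=6)
  t(k=5)
    t(k=4)
      t(k=3)
        t(k=2)
          t(k=1)
            t(k=0)
            -> return 1
            t(k=0)
            -> return 1
          -> return 4
          t(k=1) -> return 4  (same call as traced above)
        -> return 10
        t(k=2) -> return 10  (same call as traced above)
      -> return 22
      t(k=3) -> return 22  (same call as traced above)
    -> return 46
    t(k=4) -> return 46  (same call as traced above)
  -> return 94
  t(k=5) -> return 94  (same call as traced above)
-> return 190

Final answer: 190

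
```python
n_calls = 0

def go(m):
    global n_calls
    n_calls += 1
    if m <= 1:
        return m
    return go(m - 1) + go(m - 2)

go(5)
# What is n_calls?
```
Call trace (a repeated sub-call is expanded the first time; later identical calls just restate its return value):
go(m=5)
  go(m=4)
    go(m=3)
      go(m=2)
        go(m=1)
        -> return 1
        go(m=0)
        -> return 0
      -> return 1
      go(m=1)
      -> return 1
    -> return 2
    go(m=2) -> return 1  (same call as traced above)
  -> return 3
  go(m=3) -> return 2  (same call as traced above)
-> return 5

n_calls is incremented once per call, so count the calls in each subtree. Let C(m) = number of calls made by go(m).
C(0) = C(1) = 1 (base case, no recursion); C(m) = 1 + C(m - 1) + C(m - 2) otherwise.
C(2) = 1 + C(1) + C(0) = 1 + 1 + 1 = 3
C(3) = 1 + C(2) + C(1) = 1 + 3 + 1 = 5
C(4) = 1 + C(3) + C(2) = 1 + 5 + 3 = 9
C(5) = 1 + C(4) + C(3) = 1 + 9 + 5 = 15
n_calls = C(5) = 15

Final answer: 15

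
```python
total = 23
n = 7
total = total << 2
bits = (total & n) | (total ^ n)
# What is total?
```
Trace:
  total=23
  total=23, n=7
  total=92, n=7
  total=92, n=7, bits=95

Final answer: 92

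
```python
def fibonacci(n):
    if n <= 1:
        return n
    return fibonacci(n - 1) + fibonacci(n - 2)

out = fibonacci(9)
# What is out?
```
Call trace (a repeated sub-call is expanded the first time; later identical calls just restate its return value):
fibonacci(n=9)
  fibonacci(n=8)
    fibonacci(n=7)
      fibonacci(n=6)
        fibonacci(n=5)
          fibonacci(n=4)
            fibonacci(n=3)
              fibonacci(n=2)
                fibonacci(n=1)
                -> return 1
                fibonacci(n=0)
                -> return 0
              -> return 1
              fibonacci(n=1)
              -> return 1
            -> return 2
            fibonacci(n=2) -> return 1  (same call as traced above)
          -> return 3
          fibonacci(n=3) -> return 2  (same call as traced above)
        -> return 5
        fibonacci(n=4) -> return 3  (same call as traced above)
      -> return 8
      fibonacci(n=5) -> return 5  (same call as traced above)
    -> return 13
    fibonacci(n=6) -> return 8  (same call as traced above)
  -> return 21
  fibonacci(n=7) -> return 13  (same call as traced above)
-> return 34

Final answer: 34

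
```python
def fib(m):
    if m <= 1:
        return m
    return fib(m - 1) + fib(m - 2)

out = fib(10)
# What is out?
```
Call trace (a repeated sub-call is expanded the first time; later identical calls just restate its return value):
fib(m=10)
  fib(m=9)
    fib(m=8)
      fib(m=7)
        fib(m=6)
          fib(m=5)
            fib(m=4)
              fib(m=3)
                fib(m=2)
                  fib(m=1)
                  -> return 1
                  fib(m=0)
                  -> return 0
                -> return 1
                fib(m=1)
                -> return 1
              -> return 2
              fib(m=2) -> return 1  (same call as traced above)
            -> return 3
            fib(m=3) -> return 2  (same call as traced above)
          -> return 5
          fib(m=4) -> return 3  (same call as traced above)
        -> return 8
        fib(m=5) -> return 5  (same call as traced above)
      -> return 13
      fib(m=6) -> return 8  (same call as traced above)
    -> return 21
    fib(m=7) -> return 13  (same call as traced above)
  -> return 34
  fib(m=8) -> return 21  (same call as traced above)
-> return 55

Final answer: 55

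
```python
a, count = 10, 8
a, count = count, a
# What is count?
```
Trace:
  a=10, count=8
  a=8, count=10

Final answer: 10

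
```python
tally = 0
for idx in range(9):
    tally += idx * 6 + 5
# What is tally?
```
Trace:
  tally=0
  tally=5, idx=0
  tally=16, idx=1
  tally=33, idx=2
  tally=56, idx=3
  tally=85, idx=4
  tally=120, idx=5
  tally=161, idx=6
  tally=208, idx=7
  tally=261, idx=8

Final answer: 261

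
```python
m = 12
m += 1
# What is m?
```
Trace:
  m=12
  m=13

Final answer: 13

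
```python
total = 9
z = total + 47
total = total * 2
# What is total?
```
Trace:
  total=9
  total=9, z=56
  total=18, z=56

Final answer: 18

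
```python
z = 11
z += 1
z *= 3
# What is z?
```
Trace:
  z=11
  z=12
  z=36

Final answer: 36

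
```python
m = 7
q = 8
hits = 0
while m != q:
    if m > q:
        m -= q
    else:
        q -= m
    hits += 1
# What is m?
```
Trace:
  m=7
  m=7, q=8
  m=7, q=8, hits=0
  m=7, q=1, hits=1
  m=6, q=1, hits=2
  m=5, q=1, hits=3
  m=4, q=1, hits=4
  m=3, q=1, hits=5
  m=2, q=1, hits=6
  m=1, q=1, hits=7

Final answer: 1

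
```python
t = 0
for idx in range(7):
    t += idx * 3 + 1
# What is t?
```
Trace:
  t=0
  t=1, idx=0
  t=5, idx=1
  t=12, idx=2
  t=22, idx=3
  t=35, idx=4
  t=51, idx=5
  t=70, idx=6

Final answer: 70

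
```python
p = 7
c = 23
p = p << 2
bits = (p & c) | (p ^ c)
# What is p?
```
Trace:
  p=7
  p=7, c=23
  p=28, c=23
  p=28, c=23, bits=31

Final answer: 28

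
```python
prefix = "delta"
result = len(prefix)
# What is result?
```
Trace:
  prefix='delta'
  prefix='delta', result=5

Final answer: 5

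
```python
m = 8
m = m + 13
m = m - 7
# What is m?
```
Trace:
  m=8
  m=21
  m=14

Final answer: 14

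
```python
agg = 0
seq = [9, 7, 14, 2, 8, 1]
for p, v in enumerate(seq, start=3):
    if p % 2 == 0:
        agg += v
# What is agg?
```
Trace:
  agg=0
  agg=0, p=3, v=9
  agg=7, p=4, v=7
  agg=7, p=5, v=14
  agg=9, p=6, v=2
  agg=9, p=7, v=8
  agg=10, p=8, v=1

Final answer: 10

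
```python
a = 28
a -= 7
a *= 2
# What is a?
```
Trace:
  a=28
  a=21
  a=42

Final answer: 42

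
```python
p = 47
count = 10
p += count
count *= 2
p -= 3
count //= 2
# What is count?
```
Trace:
  p=47
  p=47, count=10
  p=57, count=10
  p=57, count=20
  p=54, count=20
  p=54, count=10

Final answer: 10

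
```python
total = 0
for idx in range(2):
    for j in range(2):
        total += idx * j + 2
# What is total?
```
Trace:
  total=0
  total=2, idx=0, j=0
  total=4, idx=0, j=1
  total=6, idx=1, j=0
  total=9, idx=1, j=1

Final answer: 9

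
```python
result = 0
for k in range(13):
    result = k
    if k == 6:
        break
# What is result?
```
Trace:
  result=0
  result=0, k=0
  result=1, k=1
  result=2, k=2
  result=3, k=3
  result=4, k=4
  result=5, k=5
  result=6, k=6

Final answer: 6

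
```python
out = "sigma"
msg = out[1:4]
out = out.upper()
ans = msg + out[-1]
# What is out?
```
Trace:
  out='sigma'
  out='sigma', msg='igm'
  out='SIGMA', msg='igm'
  out='SIGMA', msg='igm', ans='igmA'

Final answer: 'SIGMA'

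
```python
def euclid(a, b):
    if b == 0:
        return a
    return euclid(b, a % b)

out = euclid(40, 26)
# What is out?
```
Call trace:
euclid(a=40, b=26)
  euclid(a=26, b=14)
    euclid(a=14, b=12)
      euclid(a=12, b=2)
        euclid(a=2, b=0)
        -> return 2
      -> return 2
    -> return 2
  -> return 2
-> return 2

Final answer: 2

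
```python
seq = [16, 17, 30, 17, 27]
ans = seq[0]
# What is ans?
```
Trace:
  seq=[16, 17, 30, 17, 27]
  seq=[16, 17, 30, 17, 27], ans=16

Final answer: 16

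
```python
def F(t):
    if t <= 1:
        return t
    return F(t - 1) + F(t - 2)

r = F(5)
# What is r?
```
Call trace (a repeated sub-call is expanded the first time; later identical calls just restate its return value):
F(t=5)
  F(t=4)
    F(t=3)
      F(t=2)
        F(t=1)
        -> return 1
        F(t=0)
        -> return 0
      -> return 1
      F(t=1)
      -> return 1
    -> return 2
    F(t=2) -> return 1  (same call as traced above)
  -> return 3
  F(t=3) -> return 2  (same call as traced above)
-> return 5

Final answer: 5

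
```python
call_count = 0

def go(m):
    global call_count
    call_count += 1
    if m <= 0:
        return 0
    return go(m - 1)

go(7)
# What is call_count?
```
Call trace:
go(m=7)
  go(m=6)
    go(m=5)
      go(m=4)
        go(m=3)
          go(m=2)
            go(m=1)
              go(m=0)
              -> return 0
            -> return 0
          -> return 0
        -> return 0
      -> return 0
    -> return 0
  -> return 0
-> return 0

call_count is incremented once per call. go is entered once for each m = 7, 6, 5, 4, 3, 2, 1, 0 (the m <= 0 call returns without recursing), i.e. 7 + 1 calls.
call_count = 8

Final answer: 8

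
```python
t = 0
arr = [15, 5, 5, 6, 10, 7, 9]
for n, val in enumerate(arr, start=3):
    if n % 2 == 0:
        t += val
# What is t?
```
Trace:
  t=0
  t=0, n=3, val=15
  t=5, n=4, val=5
  t=5, n=5, val=5
  t=11, n=6, val=6
  t=11, n=7, val=10
  t=18, n=8, val=7
  t=18, n=9, val=9

Final answer: 18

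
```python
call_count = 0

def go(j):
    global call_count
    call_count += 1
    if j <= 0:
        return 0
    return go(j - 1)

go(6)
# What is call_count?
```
Call trace:
go(j=6)
  go(j=5)
    go(j=4)
      go(j=3)
        go(j=2)
          go(j=1)
            go(j=0)
            -> return 0
          -> return 0
        -> return 0
      -> return 0
    -> return 0
  -> return 0
-> return 0

call_count is incremented once per call. go is entered once for each j = 6, 5, 4, 3, 2, 1, 0 (the j <= 0 call returns without recursing), i.e. 6 + 1 calls.
call_count = 7

Final answer: 7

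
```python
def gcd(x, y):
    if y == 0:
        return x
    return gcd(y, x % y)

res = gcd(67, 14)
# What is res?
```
Call trace:
gcd(x=67, y=14)
  gcd(x=14, y=11)
    gcd(x=11, y=3)
      gcd(x=3, y=2)
        gcd(x=2, y=1)
          gcd(x=1, y=0)
          -> return 1
        -> return 1
      -> return 1
    -> return 1
  -> return 1
-> return 1

Final answer: 1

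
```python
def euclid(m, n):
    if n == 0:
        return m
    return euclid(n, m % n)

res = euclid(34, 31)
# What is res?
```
Call trace:
euclid(m=34, n=31)
  euclid(m=31, n=3)
    euclid(m=3, n=1)
      euclid(m=1, n=0)
      -> return 1
    -> return 1
  -> return 1
-> return 1

Final answer: 1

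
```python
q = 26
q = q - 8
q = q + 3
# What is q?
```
Trace:
  q=26
  q=18
  q=21

Final answer: 21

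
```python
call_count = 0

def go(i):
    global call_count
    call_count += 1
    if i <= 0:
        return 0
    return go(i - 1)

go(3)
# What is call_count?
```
Call trace:
go(i=3)
  go(i=2)
    go(i=1)
      go(i=0)
      -> return 0
    -> return 0
  -> return 0
-> return 0

call_count is incremented once per call. go is entered once for each i = 3, 2, 1, 0 (the i <= 0 call returns without recursing), i.e. 3 + 1 calls.
call_count = 4

Final answer: 4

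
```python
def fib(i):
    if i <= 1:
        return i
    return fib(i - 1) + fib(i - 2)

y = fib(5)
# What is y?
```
Call trace (a repeated sub-call is expanded the first time; later identical calls just restate its return value):
fib(i=5)
  fib(i=4)
    fib(i=3)
      fib(i=2)
        fib(i=1)
        -> return 1
        fib(i=0)
        -> return 0
      -> return 1
      fib(i=1)
      -> return 1
    -> return 2
    fib(i=2) -> return 1  (same call as traced above)
  -> return 3
  fib(i=3) -> return 2  (same call as traced above)
-> return 5

Final answer: 5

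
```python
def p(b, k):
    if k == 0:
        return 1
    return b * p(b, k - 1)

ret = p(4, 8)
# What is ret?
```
Call trace:
p(b=4, k=8)
  p(b=4, k=7)
    p(b=4, k=6)
      p(b=4, k=5)
        p(b=4, k=4)
          p(b=4, k=3)
            p(b=4, k=2)
              p(b=4, k=1)
                p(b=4, k=0)
                -> return 1
              -> return 4
            -> return 16
          -> return 64
        -> return 256
      -> return 1024
    -> return 4096
  -> return 16384
-> return 65536

Final answer: 65536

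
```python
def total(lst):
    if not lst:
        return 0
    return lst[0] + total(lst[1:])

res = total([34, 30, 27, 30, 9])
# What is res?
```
Call trace:
total(lst=[34, 30, 27, 30, 9])
  total(lst=[30, 27, 30, 9])
    total(lst=[27, 30, 9])
      total(lst=[30, 9])
        total(lst=[9])
          total(lst=[])
          -> return 0
        -> return 9
      -> return 39
    -> return 66
  -> return 96
-> return 130

Final answer: 130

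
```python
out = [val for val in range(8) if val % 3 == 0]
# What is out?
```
Trace:
  val=0
  val=1
  val=2
  val=3
  val=4
  val=5
  val=6
  val=7
  out=[0, 3, 6]

Final answer: [0, 3, 6]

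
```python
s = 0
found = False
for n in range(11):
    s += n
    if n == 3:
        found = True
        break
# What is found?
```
Trace:
  s=0
  s=0, found=False
  s=0, found=False, n=0
  s=1, found=False, n=1
  s=3, found=False, n=2
  s=6, found=True, n=3

Final answer: True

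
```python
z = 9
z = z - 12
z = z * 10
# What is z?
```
Trace:
  z=9
  z=-3
  z=-30

Final answer: -30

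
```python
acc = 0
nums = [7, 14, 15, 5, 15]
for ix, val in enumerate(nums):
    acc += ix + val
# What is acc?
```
Trace:
  acc=0
  acc=7, ix=0, val=7
  acc=22, ix=1, val=14
  acc=39, ix=2, val=15
  acc=47, ix=3, val=5
  acc=66, ix=4, val=15

Final answer: 66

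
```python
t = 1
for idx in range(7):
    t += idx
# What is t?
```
Trace:
  t=1
  t=1, idx=0
  t=2, idx=1
  t=4, idx=2
  t=7, idx=3
  t=11, idx=4
  t=16, idx=5
  t=22, idx=6

Final answer: 22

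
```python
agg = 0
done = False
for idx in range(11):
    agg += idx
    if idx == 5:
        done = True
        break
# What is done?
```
Trace:
  agg=0
  agg=0, done=False
  agg=0, done=False, idx=0
  agg=1, done=False, idx=1
  agg=3, done=False, idx=2
  agg=6, done=False, idx=3
  agg=10, done=False, idx=4
  agg=15, done=True, idx=5

Final answer: True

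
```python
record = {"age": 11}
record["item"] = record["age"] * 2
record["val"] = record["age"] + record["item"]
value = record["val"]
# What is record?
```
Trace:
  record={'age': 11}
  record={'age': 11, 'item': 22}
  record={'age': 11, 'item': 22, 'val': 33}
  record={'age': 11, 'item': 22, 'val': 33}, value=33

Final answer: {'age': 11, 'item': 22, 'val': 33}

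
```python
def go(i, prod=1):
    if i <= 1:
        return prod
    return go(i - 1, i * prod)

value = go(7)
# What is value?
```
Call trace:
go(i=7, prod=1)
  go(i=6, prod=7)
    go(i=5, prod=42)
      go(i=4, prod=210)
        go(i=3, prod=840)
          go(i=2, prod=2520)
            go(i=1, prod=5040)
            -> return 5040
          -> return 5040
        -> return 5040
      -> return 5040
    -> return 5040
  -> return 5040
-> return 5040

Final answer: 5040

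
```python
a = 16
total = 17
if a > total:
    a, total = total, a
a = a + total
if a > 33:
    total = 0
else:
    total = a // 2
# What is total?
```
Trace:
  a=16
  a=16, total=17
  a=16, total=17
  a=33, total=17
  a=33, total=16

Final answer: 16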